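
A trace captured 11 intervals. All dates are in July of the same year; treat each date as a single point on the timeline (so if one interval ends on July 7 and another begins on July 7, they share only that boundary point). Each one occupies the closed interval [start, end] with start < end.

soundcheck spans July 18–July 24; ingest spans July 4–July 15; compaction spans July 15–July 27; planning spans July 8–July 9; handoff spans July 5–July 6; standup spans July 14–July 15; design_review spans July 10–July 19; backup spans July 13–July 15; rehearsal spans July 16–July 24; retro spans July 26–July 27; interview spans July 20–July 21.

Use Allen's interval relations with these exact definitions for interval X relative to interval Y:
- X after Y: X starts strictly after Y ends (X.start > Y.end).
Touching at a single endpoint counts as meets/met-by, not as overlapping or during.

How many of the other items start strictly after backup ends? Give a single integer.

4

Target backup = [July 13, July 15].
compaction [July 15, July 27] → met-by → no.
design_review [July 10, July 19] → contains → no.
handoff [July 5, July 6] → before → no.
ingest [July 4, July 15] → finished-by → no.
interview [July 20, July 21] → after → counts.
planning [July 8, July 9] → before → no.
rehearsal [July 16, July 24] → after → counts.
retro [July 26, July 27] → after → counts.
soundcheck [July 18, July 24] → after → counts.
standup [July 14, July 15] → finishes → no.
Total: 4.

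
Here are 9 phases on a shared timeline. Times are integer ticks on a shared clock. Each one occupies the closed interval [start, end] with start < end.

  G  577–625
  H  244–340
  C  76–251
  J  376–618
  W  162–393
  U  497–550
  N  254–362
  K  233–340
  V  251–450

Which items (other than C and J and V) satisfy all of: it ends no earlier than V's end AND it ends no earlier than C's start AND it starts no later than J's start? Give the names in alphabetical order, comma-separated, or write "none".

none

Conditions: its end is no earlier than V's end (X.end >= 450) AND its end is no earlier than C's start (X.end >= 76) AND its start is no later than J's start (X.start <= 376).
G: end 625 >= 450? ✓; end 625 >= 76? ✓; start 577 <= 376? ✗ → no.
H: end 340 >= 450? ✗; end 340 >= 76? ✓; start 244 <= 376? ✓ → no.
K: end 340 >= 450? ✗; end 340 >= 76? ✓; start 233 <= 376? ✓ → no.
N: end 362 >= 450? ✗; end 362 >= 76? ✓; start 254 <= 376? ✓ → no.
U: end 550 >= 450? ✓; end 550 >= 76? ✓; start 497 <= 376? ✗ → no.
W: end 393 >= 450? ✗; end 393 >= 76? ✓; start 162 <= 376? ✓ → no.
Result: none.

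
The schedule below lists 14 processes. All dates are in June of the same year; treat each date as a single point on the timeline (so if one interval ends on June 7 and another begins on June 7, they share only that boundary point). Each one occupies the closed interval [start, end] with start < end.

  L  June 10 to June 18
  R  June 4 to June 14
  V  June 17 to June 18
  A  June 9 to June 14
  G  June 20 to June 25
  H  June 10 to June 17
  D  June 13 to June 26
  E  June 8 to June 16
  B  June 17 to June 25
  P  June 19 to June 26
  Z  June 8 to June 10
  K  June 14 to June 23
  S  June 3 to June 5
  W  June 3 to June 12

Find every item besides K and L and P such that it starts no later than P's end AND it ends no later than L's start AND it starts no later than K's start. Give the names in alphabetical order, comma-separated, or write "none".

Conditions: its start is no later than P's end (X.start <= June 26) AND its end is no later than L's start (X.end <= June 10) AND its start is no later than K's start (X.start <= June 14).
A: start June 9 <= June 26? ✓; end June 14 <= June 10? ✗; start June 9 <= June 14? ✓ → no.
B: start June 17 <= June 26? ✓; end June 25 <= June 10? ✗; start June 17 <= June 14? ✗ → no.
D: start June 13 <= June 26? ✓; end June 26 <= June 10? ✗; start June 13 <= June 14? ✓ → no.
E: start June 8 <= June 26? ✓; end June 16 <= June 10? ✗; start June 8 <= June 14? ✓ → no.
G: start June 20 <= June 26? ✓; end June 25 <= June 10? ✗; start June 20 <= June 14? ✗ → no.
H: start June 10 <= June 26? ✓; end June 17 <= June 10? ✗; start June 10 <= June 14? ✓ → no.
R: start June 4 <= June 26? ✓; end June 14 <= June 10? ✗; start June 4 <= June 14? ✓ → no.
S: start June 3 <= June 26? ✓; end June 5 <= June 10? ✓; start June 3 <= June 14? ✓ → yes.
V: start June 17 <= June 26? ✓; end June 18 <= June 10? ✗; start June 17 <= June 14? ✗ → no.
W: start June 3 <= June 26? ✓; end June 12 <= June 10? ✗; start June 3 <= June 14? ✓ → no.
Z: start June 8 <= June 26? ✓; end June 10 <= June 10? ✓; start June 8 <= June 14? ✓ → yes.
Result: S, Z.

S, Z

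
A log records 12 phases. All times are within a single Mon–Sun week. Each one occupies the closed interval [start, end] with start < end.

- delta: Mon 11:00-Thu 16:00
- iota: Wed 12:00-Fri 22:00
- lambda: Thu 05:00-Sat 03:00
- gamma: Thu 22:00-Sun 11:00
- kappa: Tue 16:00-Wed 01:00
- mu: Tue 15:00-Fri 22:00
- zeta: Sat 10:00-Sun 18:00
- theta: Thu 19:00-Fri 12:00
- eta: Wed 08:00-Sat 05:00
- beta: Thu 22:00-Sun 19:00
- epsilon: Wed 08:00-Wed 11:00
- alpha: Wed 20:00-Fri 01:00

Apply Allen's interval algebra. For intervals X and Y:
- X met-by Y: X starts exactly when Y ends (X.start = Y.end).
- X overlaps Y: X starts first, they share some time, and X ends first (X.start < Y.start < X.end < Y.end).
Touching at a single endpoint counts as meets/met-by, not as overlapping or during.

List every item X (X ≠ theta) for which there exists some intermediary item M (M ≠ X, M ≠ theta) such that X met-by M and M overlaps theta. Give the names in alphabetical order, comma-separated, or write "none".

Target theta = [Thu 19:00, Fri 12:00].
Intermediaries M with M overlaps theta: alpha.
Via alpha — items with X met-by alpha: none.
Union: none.

none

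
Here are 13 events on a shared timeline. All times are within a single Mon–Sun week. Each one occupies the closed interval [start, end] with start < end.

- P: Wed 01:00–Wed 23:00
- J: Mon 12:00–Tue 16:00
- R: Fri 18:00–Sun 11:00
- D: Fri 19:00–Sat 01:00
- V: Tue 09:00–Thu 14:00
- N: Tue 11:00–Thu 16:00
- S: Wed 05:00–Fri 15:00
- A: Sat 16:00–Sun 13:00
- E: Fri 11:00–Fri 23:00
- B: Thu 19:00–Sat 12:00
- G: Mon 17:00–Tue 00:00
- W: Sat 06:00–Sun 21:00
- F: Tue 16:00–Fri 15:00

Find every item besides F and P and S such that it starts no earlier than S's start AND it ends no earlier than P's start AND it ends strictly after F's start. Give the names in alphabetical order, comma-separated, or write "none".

A, B, D, E, R, W

Conditions: its start is no earlier than S's start (X.start >= Wed 05:00) AND its end is no earlier than P's start (X.end >= Wed 01:00) AND its end is strictly after F's start (X.end > Tue 16:00).
A: start Sat 16:00 >= Wed 05:00? ✓; end Sun 13:00 >= Wed 01:00? ✓; end Sun 13:00 > Tue 16:00? ✓ → yes.
B: start Thu 19:00 >= Wed 05:00? ✓; end Sat 12:00 >= Wed 01:00? ✓; end Sat 12:00 > Tue 16:00? ✓ → yes.
D: start Fri 19:00 >= Wed 05:00? ✓; end Sat 01:00 >= Wed 01:00? ✓; end Sat 01:00 > Tue 16:00? ✓ → yes.
E: start Fri 11:00 >= Wed 05:00? ✓; end Fri 23:00 >= Wed 01:00? ✓; end Fri 23:00 > Tue 16:00? ✓ → yes.
G: start Mon 17:00 >= Wed 05:00? ✗; end Tue 00:00 >= Wed 01:00? ✗; end Tue 00:00 > Tue 16:00? ✗ → no.
J: start Mon 12:00 >= Wed 05:00? ✗; end Tue 16:00 >= Wed 01:00? ✗; end Tue 16:00 > Tue 16:00? ✗ → no.
N: start Tue 11:00 >= Wed 05:00? ✗; end Thu 16:00 >= Wed 01:00? ✓; end Thu 16:00 > Tue 16:00? ✓ → no.
R: start Fri 18:00 >= Wed 05:00? ✓; end Sun 11:00 >= Wed 01:00? ✓; end Sun 11:00 > Tue 16:00? ✓ → yes.
V: start Tue 09:00 >= Wed 05:00? ✗; end Thu 14:00 >= Wed 01:00? ✓; end Thu 14:00 > Tue 16:00? ✓ → no.
W: start Sat 06:00 >= Wed 05:00? ✓; end Sun 21:00 >= Wed 01:00? ✓; end Sun 21:00 > Tue 16:00? ✓ → yes.
Result: A, B, D, E, R, W.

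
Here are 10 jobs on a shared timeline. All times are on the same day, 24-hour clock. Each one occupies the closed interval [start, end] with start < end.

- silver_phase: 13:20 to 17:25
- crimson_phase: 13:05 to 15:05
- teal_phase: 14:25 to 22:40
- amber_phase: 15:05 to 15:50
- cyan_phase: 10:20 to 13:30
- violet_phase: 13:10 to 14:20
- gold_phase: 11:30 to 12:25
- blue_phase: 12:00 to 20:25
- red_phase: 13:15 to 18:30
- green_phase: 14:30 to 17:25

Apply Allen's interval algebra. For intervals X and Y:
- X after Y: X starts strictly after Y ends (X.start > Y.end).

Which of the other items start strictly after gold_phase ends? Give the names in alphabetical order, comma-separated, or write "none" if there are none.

Target gold_phase = [11:30, 12:25].
amber_phase [15:05, 15:50] → after → yes.
blue_phase [12:00, 20:25] → overlapped-by → no.
crimson_phase [13:05, 15:05] → after → yes.
cyan_phase [10:20, 13:30] → contains → no.
green_phase [14:30, 17:25] → after → yes.
red_phase [13:15, 18:30] → after → yes.
silver_phase [13:20, 17:25] → after → yes.
teal_phase [14:25, 22:40] → after → yes.
violet_phase [13:10, 14:20] → after → yes.
Result: amber_phase, crimson_phase, green_phase, red_phase, silver_phase, teal_phase, violet_phase.

amber_phase, crimson_phase, green_phase, red_phase, silver_phase, teal_phase, violet_phase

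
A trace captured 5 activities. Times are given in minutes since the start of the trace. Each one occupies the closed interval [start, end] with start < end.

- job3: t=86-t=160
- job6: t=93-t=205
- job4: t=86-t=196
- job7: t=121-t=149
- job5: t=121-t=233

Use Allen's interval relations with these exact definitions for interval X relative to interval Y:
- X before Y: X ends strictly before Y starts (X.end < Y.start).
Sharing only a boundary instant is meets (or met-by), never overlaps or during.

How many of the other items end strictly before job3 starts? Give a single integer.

0

Target job3 = [t=86, t=160].
job4 [t=86, t=196] → started-by → no.
job5 [t=121, t=233] → overlapped-by → no.
job6 [t=93, t=205] → overlapped-by → no.
job7 [t=121, t=149] → during → no.
Total: 0.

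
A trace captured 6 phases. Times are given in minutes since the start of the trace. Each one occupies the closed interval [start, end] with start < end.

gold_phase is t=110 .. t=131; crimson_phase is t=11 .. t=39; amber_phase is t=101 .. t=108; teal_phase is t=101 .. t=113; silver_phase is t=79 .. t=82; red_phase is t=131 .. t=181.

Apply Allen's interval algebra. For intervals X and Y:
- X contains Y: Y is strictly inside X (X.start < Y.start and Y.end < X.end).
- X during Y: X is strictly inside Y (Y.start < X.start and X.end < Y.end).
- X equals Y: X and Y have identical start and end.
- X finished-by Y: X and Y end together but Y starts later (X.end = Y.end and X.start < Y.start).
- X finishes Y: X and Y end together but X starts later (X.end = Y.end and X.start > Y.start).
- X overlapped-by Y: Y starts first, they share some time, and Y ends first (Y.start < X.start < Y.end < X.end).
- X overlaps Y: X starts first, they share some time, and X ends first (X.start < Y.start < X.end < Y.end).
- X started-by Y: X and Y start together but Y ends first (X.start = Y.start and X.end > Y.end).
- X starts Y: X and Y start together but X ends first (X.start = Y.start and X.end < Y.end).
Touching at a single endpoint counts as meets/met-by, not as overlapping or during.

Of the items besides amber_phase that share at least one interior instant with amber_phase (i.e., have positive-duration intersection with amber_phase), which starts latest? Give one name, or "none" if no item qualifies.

teal_phase

Target amber_phase = [t=101, t=108].
crimson_phase [t=11, t=39] → before → excluded.
gold_phase [t=110, t=131] → after → excluded.
red_phase [t=131, t=181] → after → excluded.
silver_phase [t=79, t=82] → before → excluded.
teal_phase [t=101, t=113] → started-by → candidate.
Among candidates, latest start is t=101 → teal_phase.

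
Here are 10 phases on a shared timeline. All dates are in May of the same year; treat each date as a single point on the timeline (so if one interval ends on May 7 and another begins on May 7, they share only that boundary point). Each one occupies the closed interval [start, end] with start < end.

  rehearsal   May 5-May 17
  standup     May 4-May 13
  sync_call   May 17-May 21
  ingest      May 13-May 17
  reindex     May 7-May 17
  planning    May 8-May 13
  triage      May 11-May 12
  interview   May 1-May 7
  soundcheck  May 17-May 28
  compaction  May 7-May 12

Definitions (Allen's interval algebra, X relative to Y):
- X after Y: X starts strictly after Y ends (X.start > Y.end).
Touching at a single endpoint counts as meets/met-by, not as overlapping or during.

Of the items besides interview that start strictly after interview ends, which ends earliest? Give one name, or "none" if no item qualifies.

Target interview = [May 1, May 7].
compaction [May 7, May 12] → met-by → excluded.
ingest [May 13, May 17] → after → candidate.
planning [May 8, May 13] → after → candidate.
rehearsal [May 5, May 17] → overlapped-by → excluded.
reindex [May 7, May 17] → met-by → excluded.
soundcheck [May 17, May 28] → after → candidate.
standup [May 4, May 13] → overlapped-by → excluded.
sync_call [May 17, May 21] → after → candidate.
triage [May 11, May 12] → after → candidate.
Among candidates, earliest end is May 12 → triage.

triage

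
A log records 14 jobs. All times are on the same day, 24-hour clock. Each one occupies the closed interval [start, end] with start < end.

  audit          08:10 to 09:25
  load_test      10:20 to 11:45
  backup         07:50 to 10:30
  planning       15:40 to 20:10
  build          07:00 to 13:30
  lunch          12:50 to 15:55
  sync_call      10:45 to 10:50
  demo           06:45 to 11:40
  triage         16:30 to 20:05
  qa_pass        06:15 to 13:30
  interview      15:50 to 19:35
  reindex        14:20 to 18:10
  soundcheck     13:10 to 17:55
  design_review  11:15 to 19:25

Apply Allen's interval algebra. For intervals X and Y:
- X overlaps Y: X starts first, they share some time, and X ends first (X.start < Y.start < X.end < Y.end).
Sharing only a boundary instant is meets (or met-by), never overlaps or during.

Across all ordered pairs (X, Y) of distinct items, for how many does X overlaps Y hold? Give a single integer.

Checking all 182 ordered pairs for relation 'overlaps'; matching pairs in alphabetical order:
(backup, load_test): backup overlaps load_test ✓
(build, design_review): build overlaps design_review ✓
(build, lunch): build overlaps lunch ✓
(build, soundcheck): build overlaps soundcheck ✓
(demo, build): demo overlaps build ✓
(demo, design_review): demo overlaps design_review ✓
(demo, load_test): demo overlaps load_test ✓
(design_review, interview): design_review overlaps interview ✓
(design_review, planning): design_review overlaps planning ✓
(design_review, triage): design_review overlaps triage ✓
(interview, triage): interview overlaps triage ✓
(load_test, design_review): load_test overlaps design_review ✓
(lunch, interview): lunch overlaps interview ✓
(lunch, planning): lunch overlaps planning ✓
(lunch, reindex): lunch overlaps reindex ✓
(lunch, soundcheck): lunch overlaps soundcheck ✓
(qa_pass, design_review): qa_pass overlaps design_review ✓
(qa_pass, lunch): qa_pass overlaps lunch ✓
(qa_pass, soundcheck): qa_pass overlaps soundcheck ✓
(reindex, interview): reindex overlaps interview ✓
(reindex, planning): reindex overlaps planning ✓
(reindex, triage): reindex overlaps triage ✓
(soundcheck, interview): soundcheck overlaps interview ✓
(soundcheck, planning): soundcheck overlaps planning ✓
... plus 2 further pairs not listed.
Count: 26.

26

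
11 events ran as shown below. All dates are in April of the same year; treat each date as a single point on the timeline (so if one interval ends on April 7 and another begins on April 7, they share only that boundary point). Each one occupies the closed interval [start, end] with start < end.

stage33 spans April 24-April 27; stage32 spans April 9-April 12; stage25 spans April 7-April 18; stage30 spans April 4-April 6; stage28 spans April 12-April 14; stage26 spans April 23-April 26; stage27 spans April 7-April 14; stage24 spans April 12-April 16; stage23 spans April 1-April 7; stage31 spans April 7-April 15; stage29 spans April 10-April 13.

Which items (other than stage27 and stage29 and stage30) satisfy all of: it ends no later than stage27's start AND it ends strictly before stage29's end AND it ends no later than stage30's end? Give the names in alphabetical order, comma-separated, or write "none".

Conditions: its end is no later than stage27's start (X.end <= April 7) AND its end is strictly before stage29's end (X.end < April 13) AND its end is no later than stage30's end (X.end <= April 6).
stage23: end April 7 <= April 7? ✓; end April 7 < April 13? ✓; end April 7 <= April 6? ✗ → no.
stage24: end April 16 <= April 7? ✗; end April 16 < April 13? ✗; end April 16 <= April 6? ✗ → no.
stage25: end April 18 <= April 7? ✗; end April 18 < April 13? ✗; end April 18 <= April 6? ✗ → no.
stage26: end April 26 <= April 7? ✗; end April 26 < April 13? ✗; end April 26 <= April 6? ✗ → no.
stage28: end April 14 <= April 7? ✗; end April 14 < April 13? ✗; end April 14 <= April 6? ✗ → no.
stage31: end April 15 <= April 7? ✗; end April 15 < April 13? ✗; end April 15 <= April 6? ✗ → no.
stage32: end April 12 <= April 7? ✗; end April 12 < April 13? ✓; end April 12 <= April 6? ✗ → no.
stage33: end April 27 <= April 7? ✗; end April 27 < April 13? ✗; end April 27 <= April 6? ✗ → no.
Result: none.

none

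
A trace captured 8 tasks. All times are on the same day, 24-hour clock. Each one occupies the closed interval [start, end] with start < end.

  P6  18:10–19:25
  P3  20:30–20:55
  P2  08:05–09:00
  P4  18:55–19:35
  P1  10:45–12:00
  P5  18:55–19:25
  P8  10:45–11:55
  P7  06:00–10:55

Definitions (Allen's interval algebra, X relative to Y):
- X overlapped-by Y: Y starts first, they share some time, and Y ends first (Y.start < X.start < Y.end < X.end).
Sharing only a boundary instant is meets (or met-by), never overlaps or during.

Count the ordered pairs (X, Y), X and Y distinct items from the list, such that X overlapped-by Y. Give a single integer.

Checking all 56 ordered pairs for relation 'overlapped-by'; matching pairs in alphabetical order:
(P1, P7): P1 overlapped-by P7 ✓
(P4, P6): P4 overlapped-by P6 ✓
(P8, P7): P8 overlapped-by P7 ✓
Count: 3.

3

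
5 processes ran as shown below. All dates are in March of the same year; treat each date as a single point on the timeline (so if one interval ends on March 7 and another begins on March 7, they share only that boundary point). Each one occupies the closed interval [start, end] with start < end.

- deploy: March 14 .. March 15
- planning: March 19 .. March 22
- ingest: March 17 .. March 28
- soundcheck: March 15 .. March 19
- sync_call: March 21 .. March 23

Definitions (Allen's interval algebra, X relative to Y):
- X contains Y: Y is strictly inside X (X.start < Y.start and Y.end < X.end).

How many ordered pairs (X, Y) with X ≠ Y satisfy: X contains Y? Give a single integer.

Checking all 20 ordered pairs for relation 'contains'; matching pairs in alphabetical order:
(ingest, planning): ingest contains planning ✓
(ingest, sync_call): ingest contains sync_call ✓
Count: 2.

2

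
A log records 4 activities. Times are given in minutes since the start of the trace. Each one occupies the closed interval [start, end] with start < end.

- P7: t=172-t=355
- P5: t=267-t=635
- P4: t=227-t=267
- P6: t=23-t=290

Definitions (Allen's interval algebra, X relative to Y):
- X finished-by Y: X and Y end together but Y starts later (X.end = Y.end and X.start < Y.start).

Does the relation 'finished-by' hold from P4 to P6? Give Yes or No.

No

P4 = [t=227, t=267], P6 = [t=23, t=290].
Actual relation of P4 to P6: during.
Asked whether 'finished-by' holds → No.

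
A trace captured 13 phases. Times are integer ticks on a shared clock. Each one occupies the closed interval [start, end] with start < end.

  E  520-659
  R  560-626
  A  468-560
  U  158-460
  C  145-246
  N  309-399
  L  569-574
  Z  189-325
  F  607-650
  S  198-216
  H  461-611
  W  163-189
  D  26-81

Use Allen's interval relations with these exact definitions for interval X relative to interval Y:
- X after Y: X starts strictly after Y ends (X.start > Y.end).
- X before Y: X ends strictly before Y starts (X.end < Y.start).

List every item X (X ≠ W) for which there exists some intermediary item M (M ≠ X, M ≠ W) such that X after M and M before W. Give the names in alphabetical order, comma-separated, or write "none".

Target W = [163, 189].
Intermediaries M with M before W: D.
Via D — items with X after D: A, C, E, F, H, L, N, R, S, U, Z.
Union: A, C, E, F, H, L, N, R, S, U, Z.

A, C, E, F, H, L, N, R, S, U, Z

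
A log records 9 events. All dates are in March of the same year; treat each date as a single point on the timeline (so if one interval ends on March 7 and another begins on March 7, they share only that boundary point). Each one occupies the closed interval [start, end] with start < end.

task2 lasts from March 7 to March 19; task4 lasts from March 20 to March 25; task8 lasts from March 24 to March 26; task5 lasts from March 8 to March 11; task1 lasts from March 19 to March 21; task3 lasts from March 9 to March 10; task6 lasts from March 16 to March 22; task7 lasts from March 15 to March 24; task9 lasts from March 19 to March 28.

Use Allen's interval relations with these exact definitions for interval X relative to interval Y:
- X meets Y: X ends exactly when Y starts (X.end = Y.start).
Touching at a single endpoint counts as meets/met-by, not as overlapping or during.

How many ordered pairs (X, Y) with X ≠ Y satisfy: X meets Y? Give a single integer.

3

Checking all 72 ordered pairs for relation 'meets'; matching pairs in alphabetical order:
(task2, task1): task2 meets task1 ✓
(task2, task9): task2 meets task9 ✓
(task7, task8): task7 meets task8 ✓
Count: 3.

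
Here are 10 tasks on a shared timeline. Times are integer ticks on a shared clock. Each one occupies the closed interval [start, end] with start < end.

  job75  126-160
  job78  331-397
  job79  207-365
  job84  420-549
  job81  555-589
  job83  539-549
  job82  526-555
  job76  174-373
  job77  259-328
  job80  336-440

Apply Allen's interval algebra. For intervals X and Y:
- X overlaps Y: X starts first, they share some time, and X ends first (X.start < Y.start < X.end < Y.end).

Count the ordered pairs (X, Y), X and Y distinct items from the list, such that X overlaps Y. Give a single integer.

7

Checking all 90 ordered pairs for relation 'overlaps'; matching pairs in alphabetical order:
(job76, job78): job76 overlaps job78 ✓
(job76, job80): job76 overlaps job80 ✓
(job78, job80): job78 overlaps job80 ✓
(job79, job78): job79 overlaps job78 ✓
(job79, job80): job79 overlaps job80 ✓
(job80, job84): job80 overlaps job84 ✓
(job84, job82): job84 overlaps job82 ✓
Count: 7.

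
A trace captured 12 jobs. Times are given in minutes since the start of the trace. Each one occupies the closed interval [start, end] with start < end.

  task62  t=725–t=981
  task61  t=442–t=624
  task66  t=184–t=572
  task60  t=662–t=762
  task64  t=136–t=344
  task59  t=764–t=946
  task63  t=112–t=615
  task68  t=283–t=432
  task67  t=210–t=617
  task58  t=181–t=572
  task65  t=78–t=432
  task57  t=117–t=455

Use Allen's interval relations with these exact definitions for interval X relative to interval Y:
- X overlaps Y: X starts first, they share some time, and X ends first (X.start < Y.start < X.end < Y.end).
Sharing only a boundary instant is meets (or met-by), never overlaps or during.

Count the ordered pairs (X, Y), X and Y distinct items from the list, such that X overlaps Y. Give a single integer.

21

Checking all 132 ordered pairs for relation 'overlaps'; matching pairs in alphabetical order:
(task57, task58): task57 overlaps task58 ✓
(task57, task61): task57 overlaps task61 ✓
(task57, task66): task57 overlaps task66 ✓
(task57, task67): task57 overlaps task67 ✓
(task58, task61): task58 overlaps task61 ✓
(task58, task67): task58 overlaps task67 ✓
(task60, task62): task60 overlaps task62 ✓
(task63, task61): task63 overlaps task61 ✓
(task63, task67): task63 overlaps task67 ✓
(task64, task58): task64 overlaps task58 ✓
(task64, task66): task64 overlaps task66 ✓
(task64, task67): task64 overlaps task67 ✓
(task64, task68): task64 overlaps task68 ✓
(task65, task57): task65 overlaps task57 ✓
(task65, task58): task65 overlaps task58 ✓
(task65, task63): task65 overlaps task63 ✓
(task65, task66): task65 overlaps task66 ✓
(task65, task67): task65 overlaps task67 ✓
(task66, task61): task66 overlaps task61 ✓
(task66, task67): task66 overlaps task67 ✓
(task67, task61): task67 overlaps task61 ✓
Count: 21.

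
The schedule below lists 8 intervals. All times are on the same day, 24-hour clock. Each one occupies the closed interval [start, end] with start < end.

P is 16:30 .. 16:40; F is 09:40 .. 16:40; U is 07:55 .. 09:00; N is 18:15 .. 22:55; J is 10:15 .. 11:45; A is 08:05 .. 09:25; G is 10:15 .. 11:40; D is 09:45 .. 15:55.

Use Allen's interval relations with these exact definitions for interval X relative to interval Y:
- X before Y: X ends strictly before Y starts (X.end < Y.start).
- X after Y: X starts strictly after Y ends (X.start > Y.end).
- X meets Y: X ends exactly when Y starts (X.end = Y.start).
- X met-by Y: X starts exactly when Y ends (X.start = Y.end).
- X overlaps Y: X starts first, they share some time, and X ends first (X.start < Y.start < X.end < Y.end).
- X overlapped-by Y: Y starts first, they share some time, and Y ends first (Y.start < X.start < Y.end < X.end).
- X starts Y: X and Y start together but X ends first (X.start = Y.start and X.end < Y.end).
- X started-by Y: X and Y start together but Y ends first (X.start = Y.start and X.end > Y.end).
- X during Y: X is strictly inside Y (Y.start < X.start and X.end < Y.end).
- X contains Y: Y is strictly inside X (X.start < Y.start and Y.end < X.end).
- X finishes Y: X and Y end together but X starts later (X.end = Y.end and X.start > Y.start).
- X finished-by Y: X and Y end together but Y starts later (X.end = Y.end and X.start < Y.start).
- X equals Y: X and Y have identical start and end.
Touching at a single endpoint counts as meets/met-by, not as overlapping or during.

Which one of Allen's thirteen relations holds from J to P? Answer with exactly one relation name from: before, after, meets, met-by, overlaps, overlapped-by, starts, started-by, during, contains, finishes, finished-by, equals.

J = [10:15, 11:45]; P = [16:30, 16:40].
Compare endpoints: J.start < P.start, J.start < P.end, J.end < P.start, J.end < P.end.
That pattern is 'before'.

before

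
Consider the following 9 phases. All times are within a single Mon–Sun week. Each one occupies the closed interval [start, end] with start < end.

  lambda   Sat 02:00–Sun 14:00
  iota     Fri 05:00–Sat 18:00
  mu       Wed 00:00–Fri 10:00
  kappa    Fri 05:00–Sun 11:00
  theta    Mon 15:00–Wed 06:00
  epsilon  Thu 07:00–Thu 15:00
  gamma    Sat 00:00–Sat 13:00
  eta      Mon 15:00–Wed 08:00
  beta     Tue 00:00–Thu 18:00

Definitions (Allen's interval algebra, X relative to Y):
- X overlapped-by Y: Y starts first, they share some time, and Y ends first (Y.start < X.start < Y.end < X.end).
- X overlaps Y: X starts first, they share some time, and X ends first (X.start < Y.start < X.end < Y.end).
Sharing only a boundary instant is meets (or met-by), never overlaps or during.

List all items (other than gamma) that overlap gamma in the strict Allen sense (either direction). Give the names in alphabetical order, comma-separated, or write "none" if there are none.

lambda

Target gamma = [Sat 00:00, Sat 13:00].
beta [Tue 00:00, Thu 18:00] → before → no.
epsilon [Thu 07:00, Thu 15:00] → before → no.
eta [Mon 15:00, Wed 08:00] → before → no.
iota [Fri 05:00, Sat 18:00] → contains → no.
kappa [Fri 05:00, Sun 11:00] → contains → no.
lambda [Sat 02:00, Sun 14:00] → overlapped-by → yes.
mu [Wed 00:00, Fri 10:00] → before → no.
theta [Mon 15:00, Wed 06:00] → before → no.
Result: lambda.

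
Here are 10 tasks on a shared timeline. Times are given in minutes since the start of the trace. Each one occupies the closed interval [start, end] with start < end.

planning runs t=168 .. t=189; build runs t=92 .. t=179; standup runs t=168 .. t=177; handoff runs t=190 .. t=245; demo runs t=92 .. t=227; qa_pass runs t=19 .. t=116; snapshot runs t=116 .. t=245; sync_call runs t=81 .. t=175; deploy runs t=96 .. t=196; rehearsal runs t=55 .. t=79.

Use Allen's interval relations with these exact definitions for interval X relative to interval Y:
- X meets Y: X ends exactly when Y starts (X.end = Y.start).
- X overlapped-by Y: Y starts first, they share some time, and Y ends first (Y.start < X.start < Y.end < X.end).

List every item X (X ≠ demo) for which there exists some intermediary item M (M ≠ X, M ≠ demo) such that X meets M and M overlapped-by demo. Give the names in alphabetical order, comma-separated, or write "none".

qa_pass

Target demo = [t=92, t=227].
Intermediaries M with M overlapped-by demo: handoff, snapshot.
Via handoff — items with X meets handoff: none.
Via snapshot — items with X meets snapshot: qa_pass.
Union: qa_pass.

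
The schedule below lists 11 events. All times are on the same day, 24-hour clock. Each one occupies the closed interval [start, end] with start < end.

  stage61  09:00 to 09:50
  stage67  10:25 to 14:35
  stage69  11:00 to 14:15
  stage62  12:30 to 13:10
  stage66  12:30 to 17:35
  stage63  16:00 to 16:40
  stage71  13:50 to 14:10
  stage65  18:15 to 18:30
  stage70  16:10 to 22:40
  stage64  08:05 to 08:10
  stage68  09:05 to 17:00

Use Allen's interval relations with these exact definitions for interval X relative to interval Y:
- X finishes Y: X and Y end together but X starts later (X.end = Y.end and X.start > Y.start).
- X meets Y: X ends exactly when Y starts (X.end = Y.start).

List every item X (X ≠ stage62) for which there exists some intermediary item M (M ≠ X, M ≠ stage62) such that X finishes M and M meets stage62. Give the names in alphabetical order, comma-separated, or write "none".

none

Target stage62 = [12:30, 13:10].
Intermediaries M with M meets stage62: none.
Union: none.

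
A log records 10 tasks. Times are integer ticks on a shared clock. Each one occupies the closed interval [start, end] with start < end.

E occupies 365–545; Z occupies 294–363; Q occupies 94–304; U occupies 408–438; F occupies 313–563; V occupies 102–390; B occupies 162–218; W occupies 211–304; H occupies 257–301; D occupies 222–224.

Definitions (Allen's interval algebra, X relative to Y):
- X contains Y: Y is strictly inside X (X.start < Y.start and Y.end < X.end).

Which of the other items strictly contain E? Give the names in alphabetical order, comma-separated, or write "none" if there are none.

F

Target E = [365, 545].
B [162, 218] → before → no.
D [222, 224] → before → no.
F [313, 563] → contains → yes.
H [257, 301] → before → no.
Q [94, 304] → before → no.
U [408, 438] → during → no.
V [102, 390] → overlaps → no.
W [211, 304] → before → no.
Z [294, 363] → before → no.
Result: F.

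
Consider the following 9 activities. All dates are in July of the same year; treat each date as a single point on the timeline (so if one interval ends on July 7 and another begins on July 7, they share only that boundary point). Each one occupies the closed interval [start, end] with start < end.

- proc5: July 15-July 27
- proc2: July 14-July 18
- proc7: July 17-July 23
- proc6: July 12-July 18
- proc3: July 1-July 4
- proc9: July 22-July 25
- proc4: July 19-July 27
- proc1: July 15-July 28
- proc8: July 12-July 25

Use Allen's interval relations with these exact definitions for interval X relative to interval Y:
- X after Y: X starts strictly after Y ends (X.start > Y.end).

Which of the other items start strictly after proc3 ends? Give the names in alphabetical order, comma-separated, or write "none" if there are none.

proc1, proc2, proc4, proc5, proc6, proc7, proc8, proc9

Target proc3 = [July 1, July 4].
proc1 [July 15, July 28] → after → yes.
proc2 [July 14, July 18] → after → yes.
proc4 [July 19, July 27] → after → yes.
proc5 [July 15, July 27] → after → yes.
proc6 [July 12, July 18] → after → yes.
proc7 [July 17, July 23] → after → yes.
proc8 [July 12, July 25] → after → yes.
proc9 [July 22, July 25] → after → yes.
Result: proc1, proc2, proc4, proc5, proc6, proc7, proc8, proc9.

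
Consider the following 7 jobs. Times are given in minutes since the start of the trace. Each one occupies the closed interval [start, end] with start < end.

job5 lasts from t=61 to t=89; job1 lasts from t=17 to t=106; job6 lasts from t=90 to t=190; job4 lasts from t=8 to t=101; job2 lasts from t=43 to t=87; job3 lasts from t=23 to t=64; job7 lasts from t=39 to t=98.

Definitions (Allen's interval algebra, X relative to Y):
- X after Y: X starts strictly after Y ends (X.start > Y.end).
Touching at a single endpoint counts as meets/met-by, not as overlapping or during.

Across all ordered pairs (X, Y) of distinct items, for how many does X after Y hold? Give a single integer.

3

Checking all 42 ordered pairs for relation 'after'; matching pairs in alphabetical order:
(job6, job2): job6 after job2 ✓
(job6, job3): job6 after job3 ✓
(job6, job5): job6 after job5 ✓
Count: 3.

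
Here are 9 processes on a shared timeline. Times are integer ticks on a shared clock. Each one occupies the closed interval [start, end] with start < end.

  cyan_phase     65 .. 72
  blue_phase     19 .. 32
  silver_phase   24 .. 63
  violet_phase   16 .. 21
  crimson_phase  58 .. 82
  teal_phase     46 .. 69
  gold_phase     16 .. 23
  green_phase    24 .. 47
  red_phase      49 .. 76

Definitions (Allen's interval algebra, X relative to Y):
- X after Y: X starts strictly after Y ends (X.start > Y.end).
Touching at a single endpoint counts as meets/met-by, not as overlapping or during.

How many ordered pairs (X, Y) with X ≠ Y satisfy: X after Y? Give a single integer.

Checking all 72 ordered pairs for relation 'after'; matching pairs in alphabetical order:
(crimson_phase, blue_phase): crimson_phase after blue_phase ✓
(crimson_phase, gold_phase): crimson_phase after gold_phase ✓
(crimson_phase, green_phase): crimson_phase after green_phase ✓
(crimson_phase, violet_phase): crimson_phase after violet_phase ✓
(cyan_phase, blue_phase): cyan_phase after blue_phase ✓
(cyan_phase, gold_phase): cyan_phase after gold_phase ✓
(cyan_phase, green_phase): cyan_phase after green_phase ✓
(cyan_phase, silver_phase): cyan_phase after silver_phase ✓
(cyan_phase, violet_phase): cyan_phase after violet_phase ✓
(green_phase, gold_phase): green_phase after gold_phase ✓
(green_phase, violet_phase): green_phase after violet_phase ✓
(red_phase, blue_phase): red_phase after blue_phase ✓
(red_phase, gold_phase): red_phase after gold_phase ✓
(red_phase, green_phase): red_phase after green_phase ✓
(red_phase, violet_phase): red_phase after violet_phase ✓
(silver_phase, gold_phase): silver_phase after gold_phase ✓
(silver_phase, violet_phase): silver_phase after violet_phase ✓
(teal_phase, blue_phase): teal_phase after blue_phase ✓
(teal_phase, gold_phase): teal_phase after gold_phase ✓
(teal_phase, violet_phase): teal_phase after violet_phase ✓
Count: 20.

20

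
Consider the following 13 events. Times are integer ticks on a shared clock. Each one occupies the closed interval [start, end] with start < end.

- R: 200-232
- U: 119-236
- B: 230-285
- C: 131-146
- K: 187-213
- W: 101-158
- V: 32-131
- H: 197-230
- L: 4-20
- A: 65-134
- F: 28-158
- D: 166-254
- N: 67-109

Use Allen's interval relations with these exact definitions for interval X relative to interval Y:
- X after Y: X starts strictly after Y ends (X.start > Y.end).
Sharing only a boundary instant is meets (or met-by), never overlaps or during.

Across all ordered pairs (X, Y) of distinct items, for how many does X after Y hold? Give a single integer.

45

Checking all 156 ordered pairs for relation 'after'; matching pairs in alphabetical order:
(A, L): A after L ✓
(B, A): B after A ✓
(B, C): B after C ✓
(B, F): B after F ✓
(B, K): B after K ✓
(B, L): B after L ✓
(B, N): B after N ✓
(B, V): B after V ✓
(B, W): B after W ✓
(C, L): C after L ✓
(C, N): C after N ✓
(D, A): D after A ✓
(D, C): D after C ✓
(D, F): D after F ✓
(D, L): D after L ✓
(D, N): D after N ✓
(D, V): D after V ✓
(D, W): D after W ✓
(F, L): F after L ✓
(H, A): H after A ✓
(H, C): H after C ✓
(H, F): H after F ✓
(H, L): H after L ✓
(H, N): H after N ✓
... plus 21 further pairs not listed.
Count: 45.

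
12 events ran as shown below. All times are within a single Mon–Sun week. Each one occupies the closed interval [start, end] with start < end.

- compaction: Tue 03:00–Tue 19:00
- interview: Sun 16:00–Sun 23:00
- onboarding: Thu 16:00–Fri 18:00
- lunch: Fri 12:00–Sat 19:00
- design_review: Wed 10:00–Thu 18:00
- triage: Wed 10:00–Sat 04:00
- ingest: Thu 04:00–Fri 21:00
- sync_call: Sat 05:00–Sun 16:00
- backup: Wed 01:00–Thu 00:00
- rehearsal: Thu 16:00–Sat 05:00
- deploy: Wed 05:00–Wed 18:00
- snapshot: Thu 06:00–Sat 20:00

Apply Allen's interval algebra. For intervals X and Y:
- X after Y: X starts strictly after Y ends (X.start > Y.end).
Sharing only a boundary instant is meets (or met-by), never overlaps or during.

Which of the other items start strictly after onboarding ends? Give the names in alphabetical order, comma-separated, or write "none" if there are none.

Target onboarding = [Thu 16:00, Fri 18:00].
backup [Wed 01:00, Thu 00:00] → before → no.
compaction [Tue 03:00, Tue 19:00] → before → no.
deploy [Wed 05:00, Wed 18:00] → before → no.
design_review [Wed 10:00, Thu 18:00] → overlaps → no.
ingest [Thu 04:00, Fri 21:00] → contains → no.
interview [Sun 16:00, Sun 23:00] → after → yes.
lunch [Fri 12:00, Sat 19:00] → overlapped-by → no.
rehearsal [Thu 16:00, Sat 05:00] → started-by → no.
snapshot [Thu 06:00, Sat 20:00] → contains → no.
sync_call [Sat 05:00, Sun 16:00] → after → yes.
triage [Wed 10:00, Sat 04:00] → contains → no.
Result: interview, sync_call.

interview, sync_call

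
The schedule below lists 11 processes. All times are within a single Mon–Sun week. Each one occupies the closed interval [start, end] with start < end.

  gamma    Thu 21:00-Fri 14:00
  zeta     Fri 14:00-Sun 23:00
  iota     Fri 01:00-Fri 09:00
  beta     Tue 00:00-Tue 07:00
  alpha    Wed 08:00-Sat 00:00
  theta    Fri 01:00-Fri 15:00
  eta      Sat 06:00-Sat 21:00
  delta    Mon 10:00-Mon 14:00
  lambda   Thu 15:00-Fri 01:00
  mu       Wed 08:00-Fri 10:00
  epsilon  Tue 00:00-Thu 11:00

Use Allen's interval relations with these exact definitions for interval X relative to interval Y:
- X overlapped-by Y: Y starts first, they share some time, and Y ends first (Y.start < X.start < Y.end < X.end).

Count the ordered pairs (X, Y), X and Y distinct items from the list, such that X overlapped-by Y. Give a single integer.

8

Checking all 110 ordered pairs for relation 'overlapped-by'; matching pairs in alphabetical order:
(alpha, epsilon): alpha overlapped-by epsilon ✓
(gamma, lambda): gamma overlapped-by lambda ✓
(gamma, mu): gamma overlapped-by mu ✓
(mu, epsilon): mu overlapped-by epsilon ✓
(theta, gamma): theta overlapped-by gamma ✓
(theta, mu): theta overlapped-by mu ✓
(zeta, alpha): zeta overlapped-by alpha ✓
(zeta, theta): zeta overlapped-by theta ✓
Count: 8.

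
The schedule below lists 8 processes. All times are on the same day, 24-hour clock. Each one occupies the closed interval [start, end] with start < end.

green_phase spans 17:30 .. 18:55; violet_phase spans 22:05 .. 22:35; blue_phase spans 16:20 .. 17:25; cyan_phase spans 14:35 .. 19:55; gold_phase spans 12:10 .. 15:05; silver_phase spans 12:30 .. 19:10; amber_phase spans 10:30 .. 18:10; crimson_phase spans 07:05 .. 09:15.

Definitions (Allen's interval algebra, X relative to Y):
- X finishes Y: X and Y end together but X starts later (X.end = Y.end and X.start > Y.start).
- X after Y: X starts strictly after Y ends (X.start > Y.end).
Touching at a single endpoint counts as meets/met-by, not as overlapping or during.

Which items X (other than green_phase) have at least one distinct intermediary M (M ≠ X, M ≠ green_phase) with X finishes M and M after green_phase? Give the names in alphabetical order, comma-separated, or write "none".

Target green_phase = [17:30, 18:55].
Intermediaries M with M after green_phase: violet_phase.
Via violet_phase — items with X finishes violet_phase: none.
Union: none.

none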